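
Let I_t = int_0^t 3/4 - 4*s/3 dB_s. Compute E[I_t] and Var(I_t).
E[I_t] = 0; Var(I_t) = t*(256*t^2 - 432*t + 243)/432

The Itô integral of a deterministic integrand f(s) has mean 0 because each increment f(s) * (B_{s+ds} - B_s) has mean 0. By the Itô isometry:
  Var( int_0^t f(s) dB_s ) = E[ (int_0^t f(s) dB_s)^2 ] = int_0^t f(s)^2 ds.
Here f(s) = 3/4 - 4*s/3, so f(s)^2 = (16*s - 9)^2/144. Integrate:
  int_0^t ((16*s - 9)^2/144) ds = t*(256*t^2 - 432*t + 243)/432.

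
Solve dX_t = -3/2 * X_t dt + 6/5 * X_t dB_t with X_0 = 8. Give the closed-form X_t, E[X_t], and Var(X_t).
X_t = 8 * exp((-111/50) t + (6/5) B_t); E[X_t] = 8*exp(-3*t/2); Var(X_t) = (64*exp(36*t/25) - 64)*exp(-3*t)

For GBM dX = mu X dt + sigma X dB with X_0 = x_0, apply Itô to Y = log X: dY = (mu - sigma^2/2) dt + sigma dB, so Y_t = log(x_0) + (mu - sigma^2/2) t + sigma B_t and hence X_t = x_0 * exp((mu - sigma^2/2) t + sigma B_t).
With mu = -3/2, sigma = 6/5, x_0 = 8, this gives:
  X_t = 8 * exp((-111/50) * t + (6/5) * B_t).
Since sigma*B_t ~ Normal(0, sigma^2 t), E[exp(sigma*B_t)] = exp(sigma^2 t / 2); so E[X_t] = x_0 * exp((mu - sigma^2/2) t) * exp(sigma^2 t / 2) = x_0 * exp(mu t) = 8*exp(-3*t/2).
Var(X_t) = E[X_t^2] - (E[X_t])^2 = x_0^2 * exp(2 mu t) * (exp(sigma^2 t) - 1) = (64*exp(36*t/25) - 64)*exp(-3*t).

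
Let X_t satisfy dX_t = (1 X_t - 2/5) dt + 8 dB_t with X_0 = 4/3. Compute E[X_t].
E[X_t] = 14*exp(t)/15 + 2/5

Taking expectations and using E[dB_t] = 0, the mean m(t) = E[X_t] satisfies the ODE m'(t) = a m(t) + b with m(0) = x_0. With a = 1, b = -2/5, x_0 = 4/3, the solution is
  m(t) = x_0 * exp(a t) + (b/a) * (exp(a t) - 1)
       = (4/3) * exp(1 t) + ((-2/5)/1) * (exp(1 t) - 1)
       = 14*exp(t)/15 + 2/5.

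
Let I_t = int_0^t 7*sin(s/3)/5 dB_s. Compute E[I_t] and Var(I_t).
E[I_t] = 0; Var(I_t) = 49*t/50 - 147*sin(2*t/3)/100

The Itô integral of a deterministic integrand f(s) has mean 0 because each increment f(s) * (B_{s+ds} - B_s) has mean 0. By the Itô isometry:
  Var( int_0^t f(s) dB_s ) = E[ (int_0^t f(s) dB_s)^2 ] = int_0^t f(s)^2 ds.
Here f(s) = 7*sin(s/3)/5, so f(s)^2 = 49*sin(s/3)^2/25. Integrate:
  int_0^t (49*sin(s/3)^2/25) ds = 49*t/50 - 147*sin(2*t/3)/100.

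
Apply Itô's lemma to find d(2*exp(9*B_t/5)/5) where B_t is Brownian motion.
d(2*exp(9*B_t/5)/5) = (81*exp(9*B_t/5)/125) dt + (18*exp(9*B_t/5)/25) dB_t

Itô's formula for f(B_t) gives d f(B_t) = f'(B_t) dB_t + (1/2) f''(B_t) dt. Compute derivatives of f(x) = 2*exp(9*x/5)/5:
  f'(x)  = 18*exp(9*x/5)/25
  f''(x) = 162*exp(9*x/5)/125
Substitute x = B_t and multiply the f'' term by 1/2:
  drift     = (1/2) * (162*exp(9*x/5)/125) evaluated at B_t = 81*exp(9*B_t/5)/125
  diffusion = (18*exp(9*x/5)/25) evaluated at B_t = 18*exp(9*B_t/5)/25
Therefore d(2*exp(9*B_t/5)/5) = (81*exp(9*B_t/5)/125) dt + (18*exp(9*B_t/5)/25) dB_t.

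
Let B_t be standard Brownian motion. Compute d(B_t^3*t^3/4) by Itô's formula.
d(B_t^3*t^3/4) = (3*B_t*t^2*(B_t^2 + t)/4) dt + (3*B_t^2*t^3/4) dB_t

Itô's formula for f(t, x): d f(t, B_t) = (f_t + (1/2) f_xx) dt + f_x dB_t. Compute partials of f(t, x) = t^3*x^3/4:
  f_t(t,x)  = 3*t^2*x^3/4
  f_x(t,x)  = 3*t^3*x^2/4
  f_xx(t,x) = 3*t^3*x/2
Assemble drift = f_t + (1/2) f_xx = 3*t^2*x*(t + x^2)/4 and diffusion = f_x = 3*t^3*x^2/4. Substituting x = B_t:
  d(B_t^3*t^3/4) = (3*B_t*t^2*(B_t^2 + t)/4) dt + (3*B_t^2*t^3/4) dB_t.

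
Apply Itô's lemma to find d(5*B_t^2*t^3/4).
d(5*B_t^2*t^3/4) = (5*t^2*(3*B_t^2 + t)/4) dt + (5*B_t*t^3/2) dB_t

Itô's formula for f(t, x): d f(t, B_t) = (f_t + (1/2) f_xx) dt + f_x dB_t. Compute partials of f(t, x) = 5*t^3*x^2/4:
  f_t(t,x)  = 15*t^2*x^2/4
  f_x(t,x)  = 5*t^3*x/2
  f_xx(t,x) = 5*t^3/2
Assemble drift = f_t + (1/2) f_xx = 5*t^2*(t + 3*x^2)/4 and diffusion = f_x = 5*t^3*x/2. Substituting x = B_t:
  d(5*B_t^2*t^3/4) = (5*t^2*(3*B_t^2 + t)/4) dt + (5*B_t*t^3/2) dB_t.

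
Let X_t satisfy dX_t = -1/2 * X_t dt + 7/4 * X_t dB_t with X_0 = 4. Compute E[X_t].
E[X_t] = 4*exp(-t/2)

For GBM dX = mu X dt + sigma X dB with X_0 = x_0, apply Itô to Y = log X: dY = (mu - sigma^2/2) dt + sigma dB, so Y_t = log(x_0) + (mu - sigma^2/2) t + sigma B_t and hence X_t = x_0 * exp((mu - sigma^2/2) t + sigma B_t).
With mu = -1/2, sigma = 7/4, x_0 = 4, this gives:
  X_t = 4 * exp((-65/32) * t + (7/4) * B_t).
Since sigma*B_t ~ Normal(0, sigma^2 t), E[exp(sigma*B_t)] = exp(sigma^2 t / 2); so E[X_t] = x_0 * exp((mu - sigma^2/2) t) * exp(sigma^2 t / 2) = x_0 * exp(mu t) = 4*exp(-t/2).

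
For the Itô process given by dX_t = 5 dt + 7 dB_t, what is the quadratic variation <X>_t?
<X>_t = 49*t

For an Itô process dX_t = a(t) dt + b(t) dB_t, the quadratic variation is <X>_t = int_0^t b(s)^2 ds (the drift term does not contribute). Here b(s) = 7, so
  b(s)^2 = 49.
Integrating from 0 to t:
  <X>_t = int_0^t (49) ds = 49*t.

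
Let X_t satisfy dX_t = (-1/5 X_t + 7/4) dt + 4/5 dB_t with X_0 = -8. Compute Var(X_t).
Var(X_t) = 8/5 - 8*exp(-2*t/5)/5

The variance V(t) = Var(X_t) satisfies V'(t) = 2 a V(t) + c^2 with V(0) = 0 (drift coefficient is linear in X, diffusion is constant). With a = -1/5, c = 4/5, the solution is
  V(t) = (c^2 / (2 a)) * (exp(2 a t) - 1)
       = ((4/5)^2 / (2*(-1/5))) * (exp((-2/5) t) - 1)
       = 8/5 - 8*exp(-2*t/5)/5.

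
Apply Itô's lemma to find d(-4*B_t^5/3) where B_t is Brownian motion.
d(-4*B_t^5/3) = (-40*B_t^3/3) dt + (-20*B_t^4/3) dB_t

Itô's formula for f(B_t) gives d f(B_t) = f'(B_t) dB_t + (1/2) f''(B_t) dt. Compute derivatives of f(x) = -4*x^5/3:
  f'(x)  = -20*x^4/3
  f''(x) = -80*x^3/3
Substitute x = B_t and multiply the f'' term by 1/2:
  drift     = (1/2) * (-80*x^3/3) evaluated at B_t = -40*B_t^3/3
  diffusion = (-20*x^4/3) evaluated at B_t = -20*B_t^4/3
Therefore d(-4*B_t^5/3) = (-40*B_t^3/3) dt + (-20*B_t^4/3) dB_t.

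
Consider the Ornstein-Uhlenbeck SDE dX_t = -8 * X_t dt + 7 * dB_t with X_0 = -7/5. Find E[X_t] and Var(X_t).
E[X_t] = -7*exp(-8*t)/5; Var(X_t) = 49/16 - 49*exp(-16*t)/16

The OU SDE dX = -theta X dt + sigma dB admits the integrating factor exp(theta t): d(exp(theta t) X_t) = sigma exp(theta t) dB_t. Integrating from 0 to t:
  X_t = x_0 * exp(-theta t) + sigma * int_0^t exp(-theta (t-s)) dB_s.
The Itô integral has mean 0 and (by the Itô isometry) variance sigma^2 * int_0^t exp(-2 theta (t - s)) ds = sigma^2 * (1 - exp(-2 theta t)) / (2 theta).
With theta = 8, sigma = 7, x_0 = -7/5:
  E[X_t] = -7/5 * exp(-8 t) = -7*exp(-8*t)/5
  Var(X_t) = (7)^2 * (1 - exp(-2*8 t)) / (2 * 8) = 49/16 - 49*exp(-16*t)/16.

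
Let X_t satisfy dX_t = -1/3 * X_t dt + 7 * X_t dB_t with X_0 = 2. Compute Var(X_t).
Var(X_t) = (4*exp(49*t) - 4)*exp(-2*t/3)

For GBM dX = mu X dt + sigma X dB with X_0 = x_0, apply Itô to Y = log X: dY = (mu - sigma^2/2) dt + sigma dB, so Y_t = log(x_0) + (mu - sigma^2/2) t + sigma B_t and hence X_t = x_0 * exp((mu - sigma^2/2) t + sigma B_t).
With mu = -1/3, sigma = 7, x_0 = 2, this gives:
  X_t = 2 * exp((-149/6) * t + (7) * B_t).
Since sigma*B_t ~ Normal(0, sigma^2 t), E[exp(sigma*B_t)] = exp(sigma^2 t / 2); so E[X_t] = x_0 * exp((mu - sigma^2/2) t) * exp(sigma^2 t / 2) = x_0 * exp(mu t) = 2*exp(-t/3).
Var(X_t) = E[X_t^2] - (E[X_t])^2 = x_0^2 * exp(2 mu t) * (exp(sigma^2 t) - 1) = (4*exp(49*t) - 4)*exp(-2*t/3).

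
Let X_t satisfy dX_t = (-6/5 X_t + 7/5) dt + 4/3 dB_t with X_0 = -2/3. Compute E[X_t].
E[X_t] = 7/6 - 11*exp(-6*t/5)/6

Taking expectations and using E[dB_t] = 0, the mean m(t) = E[X_t] satisfies the ODE m'(t) = a m(t) + b with m(0) = x_0. With a = -6/5, b = 7/5, x_0 = -2/3, the solution is
  m(t) = x_0 * exp(a t) + (b/a) * (exp(a t) - 1)
       = (-2/3) * exp((-6/5) t) + ((7/5)/(-6/5)) * (exp((-6/5) t) - 1)
       = 7/6 - 11*exp(-6*t/5)/6.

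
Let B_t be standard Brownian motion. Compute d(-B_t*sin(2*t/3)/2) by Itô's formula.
d(-B_t*sin(2*t/3)/2) = (-B_t*cos(2*t/3)/3) dt + (-sin(2*t/3)/2) dB_t

Itô's formula for f(t, x): d f(t, B_t) = (f_t + (1/2) f_xx) dt + f_x dB_t. Compute partials of f(t, x) = -x*sin(2*t/3)/2:
  f_t(t,x)  = -x*cos(2*t/3)/3
  f_x(t,x)  = -sin(2*t/3)/2
  f_xx(t,x) = 0
Assemble drift = f_t + (1/2) f_xx = -x*cos(2*t/3)/3 and diffusion = f_x = -sin(2*t/3)/2. Substituting x = B_t:
  d(-B_t*sin(2*t/3)/2) = (-B_t*cos(2*t/3)/3) dt + (-sin(2*t/3)/2) dB_t.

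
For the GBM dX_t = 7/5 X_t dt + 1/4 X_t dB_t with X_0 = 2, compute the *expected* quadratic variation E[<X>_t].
E[<X>_t] = 20*exp(229*t/80)/229 - 20/229

<X>_t = int_0^t ((1/4) * X_s)^2 ds. Taking expectation inside the integral: E[<X>_t] = (1/4)^2 * int_0^t E[X_s^2] ds. For GBM, E[X_s^2] = x_0^2 * exp((2 mu + sigma^2) s). Integrating:
  E[<X>_t] = (1/4)^2 * 2^2 * (exp((2*(7/5) + (1/4)^2) t) - 1) / (2*(7/5) + (1/4)^2)
           = (1/4)^2 * 2^2 * (exp((229/80) t) - 1) / (229/80) = 20*exp(229*t/80)/229 - 20/229.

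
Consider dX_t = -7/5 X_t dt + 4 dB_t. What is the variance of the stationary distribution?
lim Var(X_t) = 40/7

The OU SDE dX = -theta X dt + sigma dB admits the integrating factor exp(theta t): d(exp(theta t) X_t) = sigma exp(theta t) dB_t. Integrating from 0 to t gives X_t = x_0 * exp(-theta t) + sigma * int_0^t exp(-theta (t-s)) dB_s for any initial x_0. The Itô integral has variance (by the Itô isometry) sigma^2 * int_0^t exp(-2 theta (t - s)) ds = sigma^2 * (1 - exp(-2 theta t)) / (2 theta), independent of x_0.
With theta = 7/5, sigma = 4:
  Var(X_t) = (4)^2 * (1 - exp(-2*7/5 t)) / (2 * 7/5) = 40/7 - 40*exp(-14*t/5)/7.
As t -> infinity, exp(-2*7/5 t) -> 0, so the stationary variance is sigma^2 / (2 theta) = 40/7.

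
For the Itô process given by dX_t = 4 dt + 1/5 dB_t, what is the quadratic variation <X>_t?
<X>_t = t/25

For an Itô process dX_t = a(t) dt + b(t) dB_t, the quadratic variation is <X>_t = int_0^t b(s)^2 ds (the drift term does not contribute). Here b(s) = 1/5, so
  b(s)^2 = 1/25.
Integrating from 0 to t:
  <X>_t = int_0^t (1/25) ds = t/25.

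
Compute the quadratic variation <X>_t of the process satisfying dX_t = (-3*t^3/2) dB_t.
<X>_t = 9*t^7/28

For an Itô process dX_t = a(t) dt + b(t) dB_t, the quadratic variation is <X>_t = int_0^t b(s)^2 ds (the drift term does not contribute). Here b(s) = -3*s^3/2, so
  b(s)^2 = 9*s^6/4.
Integrating from 0 to t:
  <X>_t = int_0^t (9*s^6/4) ds = 9*t^7/28.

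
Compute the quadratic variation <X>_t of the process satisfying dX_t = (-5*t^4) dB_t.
<X>_t = 25*t^9/9

For an Itô process dX_t = a(t) dt + b(t) dB_t, the quadratic variation is <X>_t = int_0^t b(s)^2 ds (the drift term does not contribute). Here b(s) = -5*s^4, so
  b(s)^2 = 25*s^8.
Integrating from 0 to t:
  <X>_t = int_0^t (25*s^8) ds = 25*t^9/9.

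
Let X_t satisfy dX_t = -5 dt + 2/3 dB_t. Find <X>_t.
<X>_t = 4*t/9

For an Itô process dX_t = a(t) dt + b(t) dB_t, the quadratic variation is <X>_t = int_0^t b(s)^2 ds (the drift term does not contribute). Here b(s) = 2/3, so
  b(s)^2 = 4/9.
Integrating from 0 to t:
  <X>_t = int_0^t (4/9) ds = 4*t/9.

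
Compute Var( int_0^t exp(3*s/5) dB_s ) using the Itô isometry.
Var = 5*exp(6*t/5)/6 - 5/6

The Itô integral of a deterministic integrand f(s) has mean 0 because each increment f(s) * (B_{s+ds} - B_s) has mean 0. By the Itô isometry:
  Var( int_0^t f(s) dB_s ) = E[ (int_0^t f(s) dB_s)^2 ] = int_0^t f(s)^2 ds.
Here f(s) = exp(3*s/5), so f(s)^2 = exp(6*s/5). Integrate:
  int_0^t (exp(6*s/5)) ds = 5*exp(6*t/5)/6 - 5/6.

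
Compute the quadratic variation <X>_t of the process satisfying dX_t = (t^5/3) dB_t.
<X>_t = t^11/99

For an Itô process dX_t = a(t) dt + b(t) dB_t, the quadratic variation is <X>_t = int_0^t b(s)^2 ds (the drift term does not contribute). Here b(s) = s^5/3, so
  b(s)^2 = s^10/9.
Integrating from 0 to t:
  <X>_t = int_0^t (s^10/9) ds = t^11/99.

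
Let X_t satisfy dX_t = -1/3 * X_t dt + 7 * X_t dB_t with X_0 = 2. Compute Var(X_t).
Var(X_t) = (4*exp(49*t) - 4)*exp(-2*t/3)

For GBM dX = mu X dt + sigma X dB with X_0 = x_0, apply Itô to Y = log X: dY = (mu - sigma^2/2) dt + sigma dB, so Y_t = log(x_0) + (mu - sigma^2/2) t + sigma B_t and hence X_t = x_0 * exp((mu - sigma^2/2) t + sigma B_t).
With mu = -1/3, sigma = 7, x_0 = 2, this gives:
  X_t = 2 * exp((-149/6) * t + (7) * B_t).
Since sigma*B_t ~ Normal(0, sigma^2 t), E[exp(sigma*B_t)] = exp(sigma^2 t / 2); so E[X_t] = x_0 * exp((mu - sigma^2/2) t) * exp(sigma^2 t / 2) = x_0 * exp(mu t) = 2*exp(-t/3).
Var(X_t) = E[X_t^2] - (E[X_t])^2 = x_0^2 * exp(2 mu t) * (exp(sigma^2 t) - 1) = (4*exp(49*t) - 4)*exp(-2*t/3).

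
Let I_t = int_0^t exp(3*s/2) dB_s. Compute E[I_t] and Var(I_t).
E[I_t] = 0; Var(I_t) = exp(3*t)/3 - 1/3

The Itô integral of a deterministic integrand f(s) has mean 0 because each increment f(s) * (B_{s+ds} - B_s) has mean 0. By the Itô isometry:
  Var( int_0^t f(s) dB_s ) = E[ (int_0^t f(s) dB_s)^2 ] = int_0^t f(s)^2 ds.
Here f(s) = exp(3*s/2), so f(s)^2 = exp(3*s). Integrate:
  int_0^t (exp(3*s)) ds = exp(3*t)/3 - 1/3.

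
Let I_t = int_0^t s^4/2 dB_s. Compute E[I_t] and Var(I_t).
E[I_t] = 0; Var(I_t) = t^9/36

The Itô integral of a deterministic integrand f(s) has mean 0 because each increment f(s) * (B_{s+ds} - B_s) has mean 0. By the Itô isometry:
  Var( int_0^t f(s) dB_s ) = E[ (int_0^t f(s) dB_s)^2 ] = int_0^t f(s)^2 ds.
Here f(s) = s^4/2, so f(s)^2 = s^8/4. Integrate:
  int_0^t (s^8/4) ds = t^9/36.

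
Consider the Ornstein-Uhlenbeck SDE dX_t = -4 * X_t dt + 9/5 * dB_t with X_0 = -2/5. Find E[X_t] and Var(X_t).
E[X_t] = -2*exp(-4*t)/5; Var(X_t) = 81/200 - 81*exp(-8*t)/200

The OU SDE dX = -theta X dt + sigma dB admits the integrating factor exp(theta t): d(exp(theta t) X_t) = sigma exp(theta t) dB_t. Integrating from 0 to t:
  X_t = x_0 * exp(-theta t) + sigma * int_0^t exp(-theta (t-s)) dB_s.
The Itô integral has mean 0 and (by the Itô isometry) variance sigma^2 * int_0^t exp(-2 theta (t - s)) ds = sigma^2 * (1 - exp(-2 theta t)) / (2 theta).
With theta = 4, sigma = 9/5, x_0 = -2/5:
  E[X_t] = -2/5 * exp(-4 t) = -2*exp(-4*t)/5
  Var(X_t) = (9/5)^2 * (1 - exp(-2*4 t)) / (2 * 4) = 81/200 - 81*exp(-8*t)/200.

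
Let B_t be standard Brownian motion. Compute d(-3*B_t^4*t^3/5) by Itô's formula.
d(-3*B_t^4*t^3/5) = (9*B_t^2*t^2*(-B_t^2 - 2*t)/5) dt + (-12*B_t^3*t^3/5) dB_t

Itô's formula for f(t, x): d f(t, B_t) = (f_t + (1/2) f_xx) dt + f_x dB_t. Compute partials of f(t, x) = -3*t^3*x^4/5:
  f_t(t,x)  = -9*t^2*x^4/5
  f_x(t,x)  = -12*t^3*x^3/5
  f_xx(t,x) = -36*t^3*x^2/5
Assemble drift = f_t + (1/2) f_xx = 9*t^2*x^2*(-2*t - x^2)/5 and diffusion = f_x = -12*t^3*x^3/5. Substituting x = B_t:
  d(-3*B_t^4*t^3/5) = (9*B_t^2*t^2*(-B_t^2 - 2*t)/5) dt + (-12*B_t^3*t^3/5) dB_t.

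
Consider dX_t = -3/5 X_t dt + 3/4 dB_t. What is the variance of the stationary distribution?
lim Var(X_t) = 15/32

The OU SDE dX = -theta X dt + sigma dB admits the integrating factor exp(theta t): d(exp(theta t) X_t) = sigma exp(theta t) dB_t. Integrating from 0 to t gives X_t = x_0 * exp(-theta t) + sigma * int_0^t exp(-theta (t-s)) dB_s for any initial x_0. The Itô integral has variance (by the Itô isometry) sigma^2 * int_0^t exp(-2 theta (t - s)) ds = sigma^2 * (1 - exp(-2 theta t)) / (2 theta), independent of x_0.
With theta = 3/5, sigma = 3/4:
  Var(X_t) = (3/4)^2 * (1 - exp(-2*3/5 t)) / (2 * 3/5) = 15/32 - 15*exp(-6*t/5)/32.
As t -> infinity, exp(-2*3/5 t) -> 0, so the stationary variance is sigma^2 / (2 theta) = 15/32.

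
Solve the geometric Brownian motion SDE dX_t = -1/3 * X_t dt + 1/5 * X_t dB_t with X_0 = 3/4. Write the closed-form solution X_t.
X_t = 3/4 * exp((-53/150) * t + (1/5) * B_t)

For GBM dX = mu X dt + sigma X dB with X_0 = x_0, apply Itô to Y = log X: dY = (mu - sigma^2/2) dt + sigma dB, so Y_t = log(x_0) + (mu - sigma^2/2) t + sigma B_t and hence X_t = x_0 * exp((mu - sigma^2/2) t + sigma B_t).
With mu = -1/3, sigma = 1/5, x_0 = 3/4, this gives:
  X_t = 3/4 * exp((-53/150) * t + (1/5) * B_t).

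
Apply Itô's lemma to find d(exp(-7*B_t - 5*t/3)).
d(exp(-7*B_t - 5*t/3)) = (137*exp(-7*B_t - 5*t/3)/6) dt + (-7*exp(-7*B_t - 5*t/3)) dB_t

Itô's formula for f(t, x): d f(t, B_t) = (f_t + (1/2) f_xx) dt + f_x dB_t. Compute partials of f(t, x) = exp(-5*t/3 - 7*x):
  f_t(t,x)  = -5*exp(-5*t/3 - 7*x)/3
  f_x(t,x)  = -7*exp(-5*t/3 - 7*x)
  f_xx(t,x) = 49*exp(-5*t/3 - 7*x)
Assemble drift = f_t + (1/2) f_xx = 137*exp(-5*t/3 - 7*x)/6 and diffusion = f_x = -7*exp(-5*t/3 - 7*x). Substituting x = B_t:
  d(exp(-7*B_t - 5*t/3)) = (137*exp(-7*B_t - 5*t/3)/6) dt + (-7*exp(-7*B_t - 5*t/3)) dB_t.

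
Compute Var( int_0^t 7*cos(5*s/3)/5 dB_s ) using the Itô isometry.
Var = 49*t/50 + 147*sin(10*t/3)/500

The Itô integral of a deterministic integrand f(s) has mean 0 because each increment f(s) * (B_{s+ds} - B_s) has mean 0. By the Itô isometry:
  Var( int_0^t f(s) dB_s ) = E[ (int_0^t f(s) dB_s)^2 ] = int_0^t f(s)^2 ds.
Here f(s) = 7*cos(5*s/3)/5, so f(s)^2 = 49*cos(5*s/3)^2/25. Integrate:
  int_0^t (49*cos(5*s/3)^2/25) ds = 49*t/50 + 147*sin(10*t/3)/500.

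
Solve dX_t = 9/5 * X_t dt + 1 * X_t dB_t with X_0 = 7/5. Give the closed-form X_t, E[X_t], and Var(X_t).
X_t = 7/5 * exp((13/10) t + (1) B_t); E[X_t] = 7*exp(9*t/5)/5; Var(X_t) = 49*(exp(t) - 1)*exp(18*t/5)/25

For GBM dX = mu X dt + sigma X dB with X_0 = x_0, apply Itô to Y = log X: dY = (mu - sigma^2/2) dt + sigma dB, so Y_t = log(x_0) + (mu - sigma^2/2) t + sigma B_t and hence X_t = x_0 * exp((mu - sigma^2/2) t + sigma B_t).
With mu = 9/5, sigma = 1, x_0 = 7/5, this gives:
  X_t = 7/5 * exp((13/10) * t + (1) * B_t).
Since sigma*B_t ~ Normal(0, sigma^2 t), E[exp(sigma*B_t)] = exp(sigma^2 t / 2); so E[X_t] = x_0 * exp((mu - sigma^2/2) t) * exp(sigma^2 t / 2) = x_0 * exp(mu t) = 7*exp(9*t/5)/5.
Var(X_t) = E[X_t^2] - (E[X_t])^2 = x_0^2 * exp(2 mu t) * (exp(sigma^2 t) - 1) = 49*(exp(t) - 1)*exp(18*t/5)/25.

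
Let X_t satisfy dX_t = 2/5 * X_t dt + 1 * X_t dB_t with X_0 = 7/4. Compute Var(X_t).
Var(X_t) = 49*(exp(t) - 1)*exp(4*t/5)/16

For GBM dX = mu X dt + sigma X dB with X_0 = x_0, apply Itô to Y = log X: dY = (mu - sigma^2/2) dt + sigma dB, so Y_t = log(x_0) + (mu - sigma^2/2) t + sigma B_t and hence X_t = x_0 * exp((mu - sigma^2/2) t + sigma B_t).
With mu = 2/5, sigma = 1, x_0 = 7/4, this gives:
  X_t = 7/4 * exp((-1/10) * t + (1) * B_t).
Since sigma*B_t ~ Normal(0, sigma^2 t), E[exp(sigma*B_t)] = exp(sigma^2 t / 2); so E[X_t] = x_0 * exp((mu - sigma^2/2) t) * exp(sigma^2 t / 2) = x_0 * exp(mu t) = 7*exp(2*t/5)/4.
Var(X_t) = E[X_t^2] - (E[X_t])^2 = x_0^2 * exp(2 mu t) * (exp(sigma^2 t) - 1) = 49*(exp(t) - 1)*exp(4*t/5)/16.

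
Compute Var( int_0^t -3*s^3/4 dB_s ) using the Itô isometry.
Var = 9*t^7/112

The Itô integral of a deterministic integrand f(s) has mean 0 because each increment f(s) * (B_{s+ds} - B_s) has mean 0. By the Itô isometry:
  Var( int_0^t f(s) dB_s ) = E[ (int_0^t f(s) dB_s)^2 ] = int_0^t f(s)^2 ds.
Here f(s) = -3*s^3/4, so f(s)^2 = 9*s^6/16. Integrate:
  int_0^t (9*s^6/16) ds = 9*t^7/112.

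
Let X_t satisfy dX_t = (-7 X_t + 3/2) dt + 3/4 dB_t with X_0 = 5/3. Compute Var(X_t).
Var(X_t) = 9/224 - 9*exp(-14*t)/224

The variance V(t) = Var(X_t) satisfies V'(t) = 2 a V(t) + c^2 with V(0) = 0 (drift coefficient is linear in X, diffusion is constant). With a = -7, c = 3/4, the solution is
  V(t) = (c^2 / (2 a)) * (exp(2 a t) - 1)
       = ((3/4)^2 / (2*(-7))) * (exp((-14) t) - 1)
       = 9/224 - 9*exp(-14*t)/224.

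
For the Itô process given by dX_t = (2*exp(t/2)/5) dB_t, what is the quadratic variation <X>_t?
<X>_t = 4*exp(t)/25 - 4/25

For an Itô process dX_t = a(t) dt + b(t) dB_t, the quadratic variation is <X>_t = int_0^t b(s)^2 ds (the drift term does not contribute). Here b(s) = 2*exp(s/2)/5, so
  b(s)^2 = 4*exp(s)/25.
Integrating from 0 to t:
  <X>_t = int_0^t (4*exp(s)/25) ds = 4*exp(t)/25 - 4/25.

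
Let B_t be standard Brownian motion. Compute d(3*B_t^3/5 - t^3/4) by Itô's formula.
d(3*B_t^3/5 - t^3/4) = (9*B_t/5 - 3*t^2/4) dt + (9*B_t^2/5) dB_t

Itô's formula for f(t, x): d f(t, B_t) = (f_t + (1/2) f_xx) dt + f_x dB_t. Compute partials of f(t, x) = -t^3/4 + 3*x^3/5:
  f_t(t,x)  = -3*t^2/4
  f_x(t,x)  = 9*x^2/5
  f_xx(t,x) = 18*x/5
Assemble drift = f_t + (1/2) f_xx = -3*t^2/4 + 9*x/5 and diffusion = f_x = 9*x^2/5. Substituting x = B_t:
  d(3*B_t^3/5 - t^3/4) = (9*B_t/5 - 3*t^2/4) dt + (9*B_t^2/5) dB_t.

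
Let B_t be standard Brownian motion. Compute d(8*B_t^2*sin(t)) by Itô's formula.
d(8*B_t^2*sin(t)) = (8*B_t^2*cos(t) + 8*sin(t)) dt + (16*B_t*sin(t)) dB_t

Itô's formula for f(t, x): d f(t, B_t) = (f_t + (1/2) f_xx) dt + f_x dB_t. Compute partials of f(t, x) = 8*x^2*sin(t):
  f_t(t,x)  = 8*x^2*cos(t)
  f_x(t,x)  = 16*x*sin(t)
  f_xx(t,x) = 16*sin(t)
Assemble drift = f_t + (1/2) f_xx = 8*x^2*cos(t) + 8*sin(t) and diffusion = f_x = 16*x*sin(t). Substituting x = B_t:
  d(8*B_t^2*sin(t)) = (8*B_t^2*cos(t) + 8*sin(t)) dt + (16*B_t*sin(t)) dB_t.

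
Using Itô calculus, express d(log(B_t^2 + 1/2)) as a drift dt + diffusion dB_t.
d(log(B_t^2 + 1/2)) = (2*(1 - 2*B_t^2)/(2*B_t^2 + 1)^2) dt + (4*B_t/(2*B_t^2 + 1)) dB_t

Itô's formula for f(B_t) gives d f(B_t) = f'(B_t) dB_t + (1/2) f''(B_t) dt. Compute derivatives of f(x) = log(x^2 + 1/2):
  f'(x)  = 4*x/(2*x^2 + 1)
  f''(x) = 4*(1 - 2*x^2)/(2*x^2 + 1)^2
Substitute x = B_t and multiply the f'' term by 1/2:
  drift     = (1/2) * (4*(1 - 2*x^2)/(2*x^2 + 1)^2) evaluated at B_t = 2*(1 - 2*B_t^2)/(2*B_t^2 + 1)^2
  diffusion = (4*x/(2*x^2 + 1)) evaluated at B_t = 4*B_t/(2*B_t^2 + 1)
Therefore d(log(B_t^2 + 1/2)) = (2*(1 - 2*B_t^2)/(2*B_t^2 + 1)^2) dt + (4*B_t/(2*B_t^2 + 1)) dB_t.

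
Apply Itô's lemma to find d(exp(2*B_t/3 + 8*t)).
d(exp(2*B_t/3 + 8*t)) = (74*exp(2*B_t/3 + 8*t)/9) dt + (2*exp(2*B_t/3 + 8*t)/3) dB_t

Itô's formula for f(t, x): d f(t, B_t) = (f_t + (1/2) f_xx) dt + f_x dB_t. Compute partials of f(t, x) = exp(8*t + 2*x/3):
  f_t(t,x)  = 8*exp(8*t + 2*x/3)
  f_x(t,x)  = 2*exp(8*t + 2*x/3)/3
  f_xx(t,x) = 4*exp(8*t + 2*x/3)/9
Assemble drift = f_t + (1/2) f_xx = 74*exp(8*t + 2*x/3)/9 and diffusion = f_x = 2*exp(8*t + 2*x/3)/3. Substituting x = B_t:
  d(exp(2*B_t/3 + 8*t)) = (74*exp(2*B_t/3 + 8*t)/9) dt + (2*exp(2*B_t/3 + 8*t)/3) dB_t.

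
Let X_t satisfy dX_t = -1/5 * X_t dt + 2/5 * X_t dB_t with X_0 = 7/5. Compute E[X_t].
E[X_t] = 7*exp(-t/5)/5

For GBM dX = mu X dt + sigma X dB with X_0 = x_0, apply Itô to Y = log X: dY = (mu - sigma^2/2) dt + sigma dB, so Y_t = log(x_0) + (mu - sigma^2/2) t + sigma B_t and hence X_t = x_0 * exp((mu - sigma^2/2) t + sigma B_t).
With mu = -1/5, sigma = 2/5, x_0 = 7/5, this gives:
  X_t = 7/5 * exp((-7/25) * t + (2/5) * B_t).
Since sigma*B_t ~ Normal(0, sigma^2 t), E[exp(sigma*B_t)] = exp(sigma^2 t / 2); so E[X_t] = x_0 * exp((mu - sigma^2/2) t) * exp(sigma^2 t / 2) = x_0 * exp(mu t) = 7*exp(-t/5)/5.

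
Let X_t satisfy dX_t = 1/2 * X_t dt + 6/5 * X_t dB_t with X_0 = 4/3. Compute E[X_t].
E[X_t] = 4*exp(t/2)/3

For GBM dX = mu X dt + sigma X dB with X_0 = x_0, apply Itô to Y = log X: dY = (mu - sigma^2/2) dt + sigma dB, so Y_t = log(x_0) + (mu - sigma^2/2) t + sigma B_t and hence X_t = x_0 * exp((mu - sigma^2/2) t + sigma B_t).
With mu = 1/2, sigma = 6/5, x_0 = 4/3, this gives:
  X_t = 4/3 * exp((-11/50) * t + (6/5) * B_t).
Since sigma*B_t ~ Normal(0, sigma^2 t), E[exp(sigma*B_t)] = exp(sigma^2 t / 2); so E[X_t] = x_0 * exp((mu - sigma^2/2) t) * exp(sigma^2 t / 2) = x_0 * exp(mu t) = 4*exp(t/2)/3.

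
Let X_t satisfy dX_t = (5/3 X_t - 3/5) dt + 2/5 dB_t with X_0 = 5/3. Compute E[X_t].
E[X_t] = 98*exp(5*t/3)/75 + 9/25

Taking expectations and using E[dB_t] = 0, the mean m(t) = E[X_t] satisfies the ODE m'(t) = a m(t) + b with m(0) = x_0. With a = 5/3, b = -3/5, x_0 = 5/3, the solution is
  m(t) = x_0 * exp(a t) + (b/a) * (exp(a t) - 1)
       = (5/3) * exp((5/3) t) + ((-3/5)/(5/3)) * (exp((5/3) t) - 1)
       = 98*exp(5*t/3)/75 + 9/25.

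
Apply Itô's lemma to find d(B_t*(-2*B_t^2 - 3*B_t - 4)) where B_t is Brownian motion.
d(B_t*(-2*B_t^2 - 3*B_t - 4)) = (-6*B_t - 3) dt + (-6*B_t^2 - 6*B_t - 4) dB_t

Itô's formula for f(B_t) gives d f(B_t) = f'(B_t) dB_t + (1/2) f''(B_t) dt. Compute derivatives of f(x) = x*(-2*x^2 - 3*x - 4):
  f'(x)  = -6*x^2 - 6*x - 4
  f''(x) = -12*x - 6
Substitute x = B_t and multiply the f'' term by 1/2:
  drift     = (1/2) * (-12*x - 6) evaluated at B_t = -6*B_t - 3
  diffusion = (-6*x^2 - 6*x - 4) evaluated at B_t = -6*B_t^2 - 6*B_t - 4
Therefore d(B_t*(-2*B_t^2 - 3*B_t - 4)) = (-6*B_t - 3) dt + (-6*B_t^2 - 6*B_t - 4) dB_t.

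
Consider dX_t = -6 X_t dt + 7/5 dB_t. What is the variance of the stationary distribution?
lim Var(X_t) = 49/300

The OU SDE dX = -theta X dt + sigma dB admits the integrating factor exp(theta t): d(exp(theta t) X_t) = sigma exp(theta t) dB_t. Integrating from 0 to t gives X_t = x_0 * exp(-theta t) + sigma * int_0^t exp(-theta (t-s)) dB_s for any initial x_0. The Itô integral has variance (by the Itô isometry) sigma^2 * int_0^t exp(-2 theta (t - s)) ds = sigma^2 * (1 - exp(-2 theta t)) / (2 theta), independent of x_0.
With theta = 6, sigma = 7/5:
  Var(X_t) = (7/5)^2 * (1 - exp(-2*6 t)) / (2 * 6) = 49/300 - 49*exp(-12*t)/300.
As t -> infinity, exp(-2*6 t) -> 0, so the stationary variance is sigma^2 / (2 theta) = 49/300.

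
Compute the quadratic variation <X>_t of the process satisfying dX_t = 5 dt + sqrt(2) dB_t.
<X>_t = 2*t

For an Itô process dX_t = a(t) dt + b(t) dB_t, the quadratic variation is <X>_t = int_0^t b(s)^2 ds (the drift term does not contribute). Here b(s) = sqrt(2), so
  b(s)^2 = 2.
Integrating from 0 to t:
  <X>_t = int_0^t (2) ds = 2*t.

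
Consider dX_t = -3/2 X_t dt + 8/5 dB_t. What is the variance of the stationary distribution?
lim Var(X_t) = 64/75

The OU SDE dX = -theta X dt + sigma dB admits the integrating factor exp(theta t): d(exp(theta t) X_t) = sigma exp(theta t) dB_t. Integrating from 0 to t gives X_t = x_0 * exp(-theta t) + sigma * int_0^t exp(-theta (t-s)) dB_s for any initial x_0. The Itô integral has variance (by the Itô isometry) sigma^2 * int_0^t exp(-2 theta (t - s)) ds = sigma^2 * (1 - exp(-2 theta t)) / (2 theta), independent of x_0.
With theta = 3/2, sigma = 8/5:
  Var(X_t) = (8/5)^2 * (1 - exp(-2*3/2 t)) / (2 * 3/2) = 64/75 - 64*exp(-3*t)/75.
As t -> infinity, exp(-2*3/2 t) -> 0, so the stationary variance is sigma^2 / (2 theta) = 64/75.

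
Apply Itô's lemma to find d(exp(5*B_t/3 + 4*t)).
d(exp(5*B_t/3 + 4*t)) = (97*exp(5*B_t/3 + 4*t)/18) dt + (5*exp(5*B_t/3 + 4*t)/3) dB_t

Itô's formula for f(t, x): d f(t, B_t) = (f_t + (1/2) f_xx) dt + f_x dB_t. Compute partials of f(t, x) = exp(4*t + 5*x/3):
  f_t(t,x)  = 4*exp(4*t + 5*x/3)
  f_x(t,x)  = 5*exp(4*t + 5*x/3)/3
  f_xx(t,x) = 25*exp(4*t + 5*x/3)/9
Assemble drift = f_t + (1/2) f_xx = 97*exp(4*t + 5*x/3)/18 and diffusion = f_x = 5*exp(4*t + 5*x/3)/3. Substituting x = B_t:
  d(exp(5*B_t/3 + 4*t)) = (97*exp(5*B_t/3 + 4*t)/18) dt + (5*exp(5*B_t/3 + 4*t)/3) dB_t.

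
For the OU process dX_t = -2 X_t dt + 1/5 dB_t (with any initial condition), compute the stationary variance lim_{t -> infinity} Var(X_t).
lim Var(X_t) = 1/100

The OU SDE dX = -theta X dt + sigma dB admits the integrating factor exp(theta t): d(exp(theta t) X_t) = sigma exp(theta t) dB_t. Integrating from 0 to t gives X_t = x_0 * exp(-theta t) + sigma * int_0^t exp(-theta (t-s)) dB_s for any initial x_0. The Itô integral has variance (by the Itô isometry) sigma^2 * int_0^t exp(-2 theta (t - s)) ds = sigma^2 * (1 - exp(-2 theta t)) / (2 theta), independent of x_0.
With theta = 2, sigma = 1/5:
  Var(X_t) = (1/5)^2 * (1 - exp(-2*2 t)) / (2 * 2) = 1/100 - exp(-4*t)/100.
As t -> infinity, exp(-2*2 t) -> 0, so the stationary variance is sigma^2 / (2 theta) = 1/100.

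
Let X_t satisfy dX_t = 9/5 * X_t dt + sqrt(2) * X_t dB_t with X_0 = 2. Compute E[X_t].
E[X_t] = 2*exp(9*t/5)

For GBM dX = mu X dt + sigma X dB with X_0 = x_0, apply Itô to Y = log X: dY = (mu - sigma^2/2) dt + sigma dB, so Y_t = log(x_0) + (mu - sigma^2/2) t + sigma B_t and hence X_t = x_0 * exp((mu - sigma^2/2) t + sigma B_t).
With mu = 9/5, sigma = sqrt(2), x_0 = 2, this gives:
  X_t = 2 * exp((4/5) * t + (sqrt(2)) * B_t).
Since sigma*B_t ~ Normal(0, sigma^2 t), E[exp(sigma*B_t)] = exp(sigma^2 t / 2); so E[X_t] = x_0 * exp((mu - sigma^2/2) t) * exp(sigma^2 t / 2) = x_0 * exp(mu t) = 2*exp(9*t/5).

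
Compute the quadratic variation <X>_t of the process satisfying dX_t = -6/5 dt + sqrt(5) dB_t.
<X>_t = 5*t

For an Itô process dX_t = a(t) dt + b(t) dB_t, the quadratic variation is <X>_t = int_0^t b(s)^2 ds (the drift term does not contribute). Here b(s) = sqrt(5), so
  b(s)^2 = 5.
Integrating from 0 to t:
  <X>_t = int_0^t (5) ds = 5*t.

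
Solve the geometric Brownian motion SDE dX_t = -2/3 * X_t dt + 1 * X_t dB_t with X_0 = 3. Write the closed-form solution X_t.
X_t = 3 * exp((-7/6) * t + (1) * B_t)

For GBM dX = mu X dt + sigma X dB with X_0 = x_0, apply Itô to Y = log X: dY = (mu - sigma^2/2) dt + sigma dB, so Y_t = log(x_0) + (mu - sigma^2/2) t + sigma B_t and hence X_t = x_0 * exp((mu - sigma^2/2) t + sigma B_t).
With mu = -2/3, sigma = 1, x_0 = 3, this gives:
  X_t = 3 * exp((-7/6) * t + (1) * B_t).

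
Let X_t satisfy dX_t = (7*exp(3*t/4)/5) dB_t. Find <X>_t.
<X>_t = 98*exp(3*t/2)/75 - 98/75

For an Itô process dX_t = a(t) dt + b(t) dB_t, the quadratic variation is <X>_t = int_0^t b(s)^2 ds (the drift term does not contribute). Here b(s) = 7*exp(3*s/4)/5, so
  b(s)^2 = 49*exp(3*s/2)/25.
Integrating from 0 to t:
  <X>_t = int_0^t (49*exp(3*s/2)/25) ds = 98*exp(3*t/2)/75 - 98/75.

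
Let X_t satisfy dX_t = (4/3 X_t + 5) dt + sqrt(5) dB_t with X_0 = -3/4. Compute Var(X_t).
Var(X_t) = 15*exp(8*t/3)/8 - 15/8

The variance V(t) = Var(X_t) satisfies V'(t) = 2 a V(t) + c^2 with V(0) = 0 (drift coefficient is linear in X, diffusion is constant). With a = 4/3, c = sqrt(5), the solution is
  V(t) = (c^2 / (2 a)) * (exp(2 a t) - 1)
       = (sqrt(5)^2 / (2*(4/3))) * (exp((8/3) t) - 1)
       = 15*exp(8*t/3)/8 - 15/8.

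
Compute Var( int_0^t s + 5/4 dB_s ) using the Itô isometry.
Var = t*(16*t^2 + 60*t + 75)/48

The Itô integral of a deterministic integrand f(s) has mean 0 because each increment f(s) * (B_{s+ds} - B_s) has mean 0. By the Itô isometry:
  Var( int_0^t f(s) dB_s ) = E[ (int_0^t f(s) dB_s)^2 ] = int_0^t f(s)^2 ds.
Here f(s) = s + 5/4, so f(s)^2 = (4*s + 5)^2/16. Integrate:
  int_0^t ((4*s + 5)^2/16) ds = t*(16*t^2 + 60*t + 75)/48.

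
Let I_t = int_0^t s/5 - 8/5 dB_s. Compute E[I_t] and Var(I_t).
E[I_t] = 0; Var(I_t) = t*(t^2 - 24*t + 192)/75

The Itô integral of a deterministic integrand f(s) has mean 0 because each increment f(s) * (B_{s+ds} - B_s) has mean 0. By the Itô isometry:
  Var( int_0^t f(s) dB_s ) = E[ (int_0^t f(s) dB_s)^2 ] = int_0^t f(s)^2 ds.
Here f(s) = s/5 - 8/5, so f(s)^2 = (s - 8)^2/25. Integrate:
  int_0^t ((s - 8)^2/25) ds = t*(t^2 - 24*t + 192)/75.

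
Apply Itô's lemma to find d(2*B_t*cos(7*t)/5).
d(2*B_t*cos(7*t)/5) = (-14*B_t*sin(7*t)/5) dt + (2*cos(7*t)/5) dB_t

Itô's formula for f(t, x): d f(t, B_t) = (f_t + (1/2) f_xx) dt + f_x dB_t. Compute partials of f(t, x) = 2*x*cos(7*t)/5:
  f_t(t,x)  = -14*x*sin(7*t)/5
  f_x(t,x)  = 2*cos(7*t)/5
  f_xx(t,x) = 0
Assemble drift = f_t + (1/2) f_xx = -14*x*sin(7*t)/5 and diffusion = f_x = 2*cos(7*t)/5. Substituting x = B_t:
  d(2*B_t*cos(7*t)/5) = (-14*B_t*sin(7*t)/5) dt + (2*cos(7*t)/5) dB_t.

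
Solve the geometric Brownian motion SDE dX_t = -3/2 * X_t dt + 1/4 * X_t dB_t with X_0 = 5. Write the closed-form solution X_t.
X_t = 5 * exp((-49/32) * t + (1/4) * B_t)

For GBM dX = mu X dt + sigma X dB with X_0 = x_0, apply Itô to Y = log X: dY = (mu - sigma^2/2) dt + sigma dB, so Y_t = log(x_0) + (mu - sigma^2/2) t + sigma B_t and hence X_t = x_0 * exp((mu - sigma^2/2) t + sigma B_t).
With mu = -3/2, sigma = 1/4, x_0 = 5, this gives:
  X_t = 5 * exp((-49/32) * t + (1/4) * B_t).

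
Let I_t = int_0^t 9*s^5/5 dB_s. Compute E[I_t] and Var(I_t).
E[I_t] = 0; Var(I_t) = 81*t^11/275

The Itô integral of a deterministic integrand f(s) has mean 0 because each increment f(s) * (B_{s+ds} - B_s) has mean 0. By the Itô isometry:
  Var( int_0^t f(s) dB_s ) = E[ (int_0^t f(s) dB_s)^2 ] = int_0^t f(s)^2 ds.
Here f(s) = 9*s^5/5, so f(s)^2 = 81*s^10/25. Integrate:
  int_0^t (81*s^10/25) ds = 81*t^11/275.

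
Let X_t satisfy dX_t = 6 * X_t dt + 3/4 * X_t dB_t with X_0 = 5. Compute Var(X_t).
Var(X_t) = 25*(exp(9*t/16) - 1)*exp(12*t)

For GBM dX = mu X dt + sigma X dB with X_0 = x_0, apply Itô to Y = log X: dY = (mu - sigma^2/2) dt + sigma dB, so Y_t = log(x_0) + (mu - sigma^2/2) t + sigma B_t and hence X_t = x_0 * exp((mu - sigma^2/2) t + sigma B_t).
With mu = 6, sigma = 3/4, x_0 = 5, this gives:
  X_t = 5 * exp((183/32) * t + (3/4) * B_t).
Since sigma*B_t ~ Normal(0, sigma^2 t), E[exp(sigma*B_t)] = exp(sigma^2 t / 2); so E[X_t] = x_0 * exp((mu - sigma^2/2) t) * exp(sigma^2 t / 2) = x_0 * exp(mu t) = 5*exp(6*t).
Var(X_t) = E[X_t^2] - (E[X_t])^2 = x_0^2 * exp(2 mu t) * (exp(sigma^2 t) - 1) = 25*(exp(9*t/16) - 1)*exp(12*t).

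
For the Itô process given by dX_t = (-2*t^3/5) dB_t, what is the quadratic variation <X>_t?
<X>_t = 4*t^7/175

For an Itô process dX_t = a(t) dt + b(t) dB_t, the quadratic variation is <X>_t = int_0^t b(s)^2 ds (the drift term does not contribute). Here b(s) = -2*s^3/5, so
  b(s)^2 = 4*s^6/25.
Integrating from 0 to t:
  <X>_t = int_0^t (4*s^6/25) ds = 4*t^7/175.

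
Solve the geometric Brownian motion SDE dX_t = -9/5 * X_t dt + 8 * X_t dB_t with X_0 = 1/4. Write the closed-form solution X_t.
X_t = 1/4 * exp((-169/5) * t + (8) * B_t)

For GBM dX = mu X dt + sigma X dB with X_0 = x_0, apply Itô to Y = log X: dY = (mu - sigma^2/2) dt + sigma dB, so Y_t = log(x_0) + (mu - sigma^2/2) t + sigma B_t and hence X_t = x_0 * exp((mu - sigma^2/2) t + sigma B_t).
With mu = -9/5, sigma = 8, x_0 = 1/4, this gives:
  X_t = 1/4 * exp((-169/5) * t + (8) * B_t).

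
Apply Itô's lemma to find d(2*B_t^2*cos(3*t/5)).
d(2*B_t^2*cos(3*t/5)) = (-6*B_t^2*sin(3*t/5)/5 + 2*cos(3*t/5)) dt + (4*B_t*cos(3*t/5)) dB_t

Itô's formula for f(t, x): d f(t, B_t) = (f_t + (1/2) f_xx) dt + f_x dB_t. Compute partials of f(t, x) = 2*x^2*cos(3*t/5):
  f_t(t,x)  = -6*x^2*sin(3*t/5)/5
  f_x(t,x)  = 4*x*cos(3*t/5)
  f_xx(t,x) = 4*cos(3*t/5)
Assemble drift = f_t + (1/2) f_xx = -6*x^2*sin(3*t/5)/5 + 2*cos(3*t/5) and diffusion = f_x = 4*x*cos(3*t/5). Substituting x = B_t:
  d(2*B_t^2*cos(3*t/5)) = (-6*B_t^2*sin(3*t/5)/5 + 2*cos(3*t/5)) dt + (4*B_t*cos(3*t/5)) dB_t.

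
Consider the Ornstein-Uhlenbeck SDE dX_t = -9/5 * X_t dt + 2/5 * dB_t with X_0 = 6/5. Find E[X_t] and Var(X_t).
E[X_t] = 6*exp(-9*t/5)/5; Var(X_t) = 2/45 - 2*exp(-18*t/5)/45

The OU SDE dX = -theta X dt + sigma dB admits the integrating factor exp(theta t): d(exp(theta t) X_t) = sigma exp(theta t) dB_t. Integrating from 0 to t:
  X_t = x_0 * exp(-theta t) + sigma * int_0^t exp(-theta (t-s)) dB_s.
The Itô integral has mean 0 and (by the Itô isometry) variance sigma^2 * int_0^t exp(-2 theta (t - s)) ds = sigma^2 * (1 - exp(-2 theta t)) / (2 theta).
With theta = 9/5, sigma = 2/5, x_0 = 6/5:
  E[X_t] = 6/5 * exp(-9/5 t) = 6*exp(-9*t/5)/5
  Var(X_t) = (2/5)^2 * (1 - exp(-2*9/5 t)) / (2 * 9/5) = 2/45 - 2*exp(-18*t/5)/45.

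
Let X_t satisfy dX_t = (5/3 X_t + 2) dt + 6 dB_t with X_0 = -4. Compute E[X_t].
E[X_t] = -14*exp(5*t/3)/5 - 6/5

Taking expectations and using E[dB_t] = 0, the mean m(t) = E[X_t] satisfies the ODE m'(t) = a m(t) + b with m(0) = x_0. With a = 5/3, b = 2, x_0 = -4, the solution is
  m(t) = x_0 * exp(a t) + (b/a) * (exp(a t) - 1)
       = (-4) * exp((5/3) t) + (2/(5/3)) * (exp((5/3) t) - 1)
       = -14*exp(5*t/3)/5 - 6/5.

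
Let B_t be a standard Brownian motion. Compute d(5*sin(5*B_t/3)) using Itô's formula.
d(5*sin(5*B_t/3)) = (-125*sin(5*B_t/3)/18) dt + (25*cos(5*B_t/3)/3) dB_t

Itô's formula for f(B_t) gives d f(B_t) = f'(B_t) dB_t + (1/2) f''(B_t) dt. Compute derivatives of f(x) = 5*sin(5*x/3):
  f'(x)  = 25*cos(5*x/3)/3
  f''(x) = -125*sin(5*x/3)/9
Substitute x = B_t and multiply the f'' term by 1/2:
  drift     = (1/2) * (-125*sin(5*x/3)/9) evaluated at B_t = -125*sin(5*B_t/3)/18
  diffusion = (25*cos(5*x/3)/3) evaluated at B_t = 25*cos(5*B_t/3)/3
Therefore d(5*sin(5*B_t/3)) = (-125*sin(5*B_t/3)/18) dt + (25*cos(5*B_t/3)/3) dB_t.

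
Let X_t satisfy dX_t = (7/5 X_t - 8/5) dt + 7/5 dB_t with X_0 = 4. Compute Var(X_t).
Var(X_t) = 7*exp(14*t/5)/10 - 7/10

The variance V(t) = Var(X_t) satisfies V'(t) = 2 a V(t) + c^2 with V(0) = 0 (drift coefficient is linear in X, diffusion is constant). With a = 7/5, c = 7/5, the solution is
  V(t) = (c^2 / (2 a)) * (exp(2 a t) - 1)
       = ((7/5)^2 / (2*(7/5))) * (exp((14/5) t) - 1)
       = 7*exp(14*t/5)/10 - 7/10.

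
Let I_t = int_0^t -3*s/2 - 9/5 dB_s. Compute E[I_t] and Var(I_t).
E[I_t] = 0; Var(I_t) = 3*t*(25*t^2 + 90*t + 108)/100

The Itô integral of a deterministic integrand f(s) has mean 0 because each increment f(s) * (B_{s+ds} - B_s) has mean 0. By the Itô isometry:
  Var( int_0^t f(s) dB_s ) = E[ (int_0^t f(s) dB_s)^2 ] = int_0^t f(s)^2 ds.
Here f(s) = -3*s/2 - 9/5, so f(s)^2 = 9*(5*s + 6)^2/100. Integrate:
  int_0^t (9*(5*s + 6)^2/100) ds = 3*t*(25*t^2 + 90*t + 108)/100.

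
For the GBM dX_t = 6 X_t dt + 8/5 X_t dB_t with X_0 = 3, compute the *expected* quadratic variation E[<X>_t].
E[<X>_t] = 144*exp(364*t/25)/91 - 144/91

<X>_t = int_0^t ((8/5) * X_s)^2 ds. Taking expectation inside the integral: E[<X>_t] = (8/5)^2 * int_0^t E[X_s^2] ds. For GBM, E[X_s^2] = x_0^2 * exp((2 mu + sigma^2) s). Integrating:
  E[<X>_t] = (8/5)^2 * 3^2 * (exp((2*6 + (8/5)^2) t) - 1) / (2*6 + (8/5)^2)
           = (8/5)^2 * 3^2 * (exp((364/25) t) - 1) / (364/25) = 144*exp(364*t/25)/91 - 144/91.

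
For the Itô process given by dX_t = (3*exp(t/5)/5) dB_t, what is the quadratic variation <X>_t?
<X>_t = 9*exp(2*t/5)/10 - 9/10

For an Itô process dX_t = a(t) dt + b(t) dB_t, the quadratic variation is <X>_t = int_0^t b(s)^2 ds (the drift term does not contribute). Here b(s) = 3*exp(s/5)/5, so
  b(s)^2 = 9*exp(2*s/5)/25.
Integrating from 0 to t:
  <X>_t = int_0^t (9*exp(2*s/5)/25) ds = 9*exp(2*t/5)/10 - 9/10.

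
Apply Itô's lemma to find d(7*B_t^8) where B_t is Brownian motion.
d(7*B_t^8) = (196*B_t^6) dt + (56*B_t^7) dB_t

Itô's formula for f(B_t) gives d f(B_t) = f'(B_t) dB_t + (1/2) f''(B_t) dt. Compute derivatives of f(x) = 7*x^8:
  f'(x)  = 56*x^7
  f''(x) = 392*x^6
Substitute x = B_t and multiply the f'' term by 1/2:
  drift     = (1/2) * (392*x^6) evaluated at B_t = 196*B_t^6
  diffusion = (56*x^7) evaluated at B_t = 56*B_t^7
Therefore d(7*B_t^8) = (196*B_t^6) dt + (56*B_t^7) dB_t.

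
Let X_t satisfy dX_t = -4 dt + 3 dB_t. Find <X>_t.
<X>_t = 9*t

For an Itô process dX_t = a(t) dt + b(t) dB_t, the quadratic variation is <X>_t = int_0^t b(s)^2 ds (the drift term does not contribute). Here b(s) = 3, so
  b(s)^2 = 9.
Integrating from 0 to t:
  <X>_t = int_0^t (9) ds = 9*t.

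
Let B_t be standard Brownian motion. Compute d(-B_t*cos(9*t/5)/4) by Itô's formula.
d(-B_t*cos(9*t/5)/4) = (9*B_t*sin(9*t/5)/20) dt + (-cos(9*t/5)/4) dB_t

Itô's formula for f(t, x): d f(t, B_t) = (f_t + (1/2) f_xx) dt + f_x dB_t. Compute partials of f(t, x) = -x*cos(9*t/5)/4:
  f_t(t,x)  = 9*x*sin(9*t/5)/20
  f_x(t,x)  = -cos(9*t/5)/4
  f_xx(t,x) = 0
Assemble drift = f_t + (1/2) f_xx = 9*x*sin(9*t/5)/20 and diffusion = f_x = -cos(9*t/5)/4. Substituting x = B_t:
  d(-B_t*cos(9*t/5)/4) = (9*B_t*sin(9*t/5)/20) dt + (-cos(9*t/5)/4) dB_t.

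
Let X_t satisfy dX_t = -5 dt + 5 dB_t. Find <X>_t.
<X>_t = 25*t

For an Itô process dX_t = a(t) dt + b(t) dB_t, the quadratic variation is <X>_t = int_0^t b(s)^2 ds (the drift term does not contribute). Here b(s) = 5, so
  b(s)^2 = 25.
Integrating from 0 to t:
  <X>_t = int_0^t (25) ds = 25*t.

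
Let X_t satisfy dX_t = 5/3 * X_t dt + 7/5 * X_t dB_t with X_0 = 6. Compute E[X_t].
E[X_t] = 6*exp(5*t/3)

For GBM dX = mu X dt + sigma X dB with X_0 = x_0, apply Itô to Y = log X: dY = (mu - sigma^2/2) dt + sigma dB, so Y_t = log(x_0) + (mu - sigma^2/2) t + sigma B_t and hence X_t = x_0 * exp((mu - sigma^2/2) t + sigma B_t).
With mu = 5/3, sigma = 7/5, x_0 = 6, this gives:
  X_t = 6 * exp((103/150) * t + (7/5) * B_t).
Since sigma*B_t ~ Normal(0, sigma^2 t), E[exp(sigma*B_t)] = exp(sigma^2 t / 2); so E[X_t] = x_0 * exp((mu - sigma^2/2) t) * exp(sigma^2 t / 2) = x_0 * exp(mu t) = 6*exp(5*t/3).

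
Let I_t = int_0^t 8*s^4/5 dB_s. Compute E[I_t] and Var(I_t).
E[I_t] = 0; Var(I_t) = 64*t^9/225

The Itô integral of a deterministic integrand f(s) has mean 0 because each increment f(s) * (B_{s+ds} - B_s) has mean 0. By the Itô isometry:
  Var( int_0^t f(s) dB_s ) = E[ (int_0^t f(s) dB_s)^2 ] = int_0^t f(s)^2 ds.
Here f(s) = 8*s^4/5, so f(s)^2 = 64*s^8/25. Integrate:
  int_0^t (64*s^8/25) ds = 64*t^9/225.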